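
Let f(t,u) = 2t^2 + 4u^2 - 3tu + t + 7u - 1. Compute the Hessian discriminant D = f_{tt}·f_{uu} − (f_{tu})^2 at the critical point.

23

∂f/∂t = 4t - 3u + 1 = 0 and ∂f/∂u = -3t + 8u + 7 = 0, so (t, u) = (-29/23, -31/23).
The Hessian has f_{tt} = 4, f_{uu} = 8, f_{tu} = -3, giving D = 23 > 0 with f_{tt} > 0, so the point is a local minimum.
D = (4)·(8) − (-3)^2 = 23.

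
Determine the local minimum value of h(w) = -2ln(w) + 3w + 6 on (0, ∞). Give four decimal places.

h'(w) = -2/w + 3 = 0 gives w = 2/3.
h''(w) = 2/w², which is positive for w > 0, so this is a local minimum.
h(2/3) = -2·ln(2/3) + 2 + 6 ≈ 8.8109.

8.8109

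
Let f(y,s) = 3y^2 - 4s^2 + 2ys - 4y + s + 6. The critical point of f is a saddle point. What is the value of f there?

∂f/∂y = 6y + 2s - 4 = 0 and ∂f/∂s = 2y - 8s + 1 = 0, so (y, s) = (15/26, 7/26).
The Hessian has f_{yy} = 6, f_{ss} = -8, f_{ys} = 2, giving D = -52 < 0, so the point is a saddle point.
f(15/26, 7/26) = 259/52.

259/52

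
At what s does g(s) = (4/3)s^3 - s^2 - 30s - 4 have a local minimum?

3

g'(s) = 4s^2 - 2s - 30 = 0 at s = -5/2, 3.
Second-derivative test with g''(s) = 8s - 2: g''(-5/2) = -22 < 0 ⇒ local maximum; g''(3) = 22 > 0 ⇒ local minimum.
The local minimum is g(3) = -67.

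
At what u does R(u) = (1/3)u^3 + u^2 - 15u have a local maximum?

-5

R'(u) = u^2 + 2u - 15 = 0 at u = -5, 3.
R''(u) = 2u + 2. R''(-5) = -8 < 0 ⇒ local maximum; R''(3) = 8 > 0 ⇒ local minimum.
So the local maximum value is R(-5) = 175/3.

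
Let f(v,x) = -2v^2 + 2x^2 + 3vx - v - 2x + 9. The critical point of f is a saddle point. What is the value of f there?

213/25

∂f/∂v = -4v + 3x - 1 = 0 and ∂f/∂x = 3v + 4x - 2 = 0, so (v, x) = (2/25, 11/25).
The Hessian has f_{vv} = -4, f_{xx} = 4, f_{vx} = 3, giving D = -25 < 0, so the point is a saddle point.
f(2/25, 11/25) = 213/25.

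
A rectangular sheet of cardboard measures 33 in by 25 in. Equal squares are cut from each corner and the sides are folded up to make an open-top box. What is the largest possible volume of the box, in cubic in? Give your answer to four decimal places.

With cut size x, the volume is V(x) = x(33 − 2x)(25 − 2x) for 0 < x < 12.5.
V'(x) = 12x^2 − 232x + 825. Setting V'(x) = 0 gives x ≈ 4.6973 (the root in (0, 12.5)).
V''(x) = 24x − 232 is negative there, so this is the maximum; V ≈ 1730.3524.

1730.3524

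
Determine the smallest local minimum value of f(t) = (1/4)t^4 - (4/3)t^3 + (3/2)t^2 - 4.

f'(t) = t^3 - 4t^2 + 3t. Setting f'(t) = 0 gives t ∈ {0, 1, 3}.
f''(t) = 3t^2 - 8t + 3. f''(0) = 3 > 0 ⇒ local minimum; f''(1) = -2 < 0 ⇒ local maximum; f''(3) = 6 > 0 ⇒ local minimum.
So the smallest local minimum value is f(3) = -25/4.

-25/4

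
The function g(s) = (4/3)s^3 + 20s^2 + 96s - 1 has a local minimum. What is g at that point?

Critical points: g'(s) = 4s^2 + 40s + 96 vanishes at s = -6, -4.
g''(s) = 8s + 40. g''(-6) = -8 < 0 ⇒ local maximum; g''(-4) = 8 > 0 ⇒ local minimum.
Thus g has its local minimum at s = -4, with value -451/3.

-451/3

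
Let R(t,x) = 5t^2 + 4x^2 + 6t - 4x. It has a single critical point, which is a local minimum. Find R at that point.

∂R/∂t = 10t + 6 = 0 and ∂R/∂x = 8x - 4 = 0, so (t, x) = (-3/5, 1/2).
The Hessian has R_{tt} = 10, R_{xx} = 8, R_{tx} = 0, giving D = 80 > 0 with R_{tt} > 0, so the point is a local minimum.
R(-3/5, 1/2) = -14/5.

-14/5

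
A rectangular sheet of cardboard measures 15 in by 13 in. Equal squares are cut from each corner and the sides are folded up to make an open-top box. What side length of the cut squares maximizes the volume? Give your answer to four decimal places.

With cut size x, the volume is V(x) = x(15 − 2x)(13 − 2x) for 0 < x < 6.5.
V'(x) = 12x^2 − 112x + 195. Setting V'(x) = 0 gives x ≈ 2.3155 (the root in (0, 6.5)).
V''(x) = 24x − 112 is negative there, so this is the maximum; V ≈ 200.9348.

2.3155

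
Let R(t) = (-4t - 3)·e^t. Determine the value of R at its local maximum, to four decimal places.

Differentiating with the product rule gives R'(t) = (-4t - 7)·e^t. Since e^t > 0, the only critical point is t = -7/4.
R''(-7/4) has the same sign as -4 < 0, so this is a local maximum.
R(-7/4) = (4)·e^(-7/4) ≈ 0.6951.

0.6951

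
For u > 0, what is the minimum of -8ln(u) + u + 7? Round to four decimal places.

g'(u) = -8/u + 1 = 0 gives u = 8.
g''(u) = 8/u², which is positive for u > 0, so this is a local minimum.
g(8) = -8·ln(8) + 8 + 7 ≈ -1.6355.

-1.6355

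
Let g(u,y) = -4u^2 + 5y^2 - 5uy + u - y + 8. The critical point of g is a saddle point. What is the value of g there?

836/105

∂g/∂u = -8u - 5y + 1 = 0 and ∂g/∂y = -5u + 10y - 1 = 0, so (u, y) = (1/21, 13/105).
The Hessian has g_{uu} = -8, g_{yy} = 10, g_{uy} = -5, giving D = -105 < 0, so the point is a saddle point.
g(1/21, 13/105) = 836/105.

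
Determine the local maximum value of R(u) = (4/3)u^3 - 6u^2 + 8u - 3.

1/3

Critical points: R'(u) = 4u^2 - 12u + 8 vanishes at u = 1, 2.
Second-derivative test with R''(u) = 8u - 12: R''(1) = -4 < 0 ⇒ local maximum; R''(2) = 4 > 0 ⇒ local minimum.
The local maximum is R(1) = 1/3.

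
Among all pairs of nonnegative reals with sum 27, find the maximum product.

729/4

With x + y = 27, the product is P(x) = x(27 − x).
P'(x) = 27 − 2x = 0 gives x = 27/2; P'' = −2 < 0, so this is the maximum.
P = 27/2·27/2 = 729/4.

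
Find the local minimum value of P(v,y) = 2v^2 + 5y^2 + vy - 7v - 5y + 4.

-8/3

∂P/∂v = 4v + y - 7 = 0 and ∂P/∂y = v + 10y - 5 = 0, so (v, y) = (5/3, 1/3).
The Hessian has P_{vv} = 4, P_{yy} = 10, P_{vy} = 1, giving D = 39 > 0 with P_{vv} > 0, so the point is a local minimum.
P(5/3, 1/3) = -8/3.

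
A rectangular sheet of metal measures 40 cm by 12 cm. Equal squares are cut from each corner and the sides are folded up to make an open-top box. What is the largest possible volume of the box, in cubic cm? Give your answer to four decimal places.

616.6930

With cut size x, the volume is V(x) = x(40 − 2x)(12 − 2x) for 0 < x < 6.
V'(x) = 12x^2 − 208x + 480. Setting V'(x) = 0 gives x ≈ 2.7412 (the root in (0, 6)).
V''(x) = 24x − 208 is negative there, so this is the maximum; V ≈ 616.6930.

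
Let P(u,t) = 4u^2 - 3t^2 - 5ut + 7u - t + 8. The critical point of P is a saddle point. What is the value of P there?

∂P/∂u = 8u - 5t + 7 = 0 and ∂P/∂t = -5u - 6t - 1 = 0, so (u, t) = (-47/73, 27/73).
The Hessian has P_{uu} = 8, P_{tt} = -6, P_{ut} = -5, giving D = -73 < 0, so the point is a saddle point.
P(-47/73, 27/73) = 406/73.

406/73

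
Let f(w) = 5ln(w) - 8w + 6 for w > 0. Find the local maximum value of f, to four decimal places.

-1.3500

f'(w) = 5/w − 8 = 0 gives w = 5/8.
f''(w) = -5/w², which is negative for w > 0, so this is a local maximum.
f(5/8) = 5·ln(5/8) - 5 + 6 ≈ -1.3500.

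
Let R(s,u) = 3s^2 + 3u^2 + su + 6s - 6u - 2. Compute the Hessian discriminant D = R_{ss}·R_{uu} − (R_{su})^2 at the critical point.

35

∂R/∂s = 6s + u + 6 = 0 and ∂R/∂u = s + 6u - 6 = 0, so (s, u) = (-6/5, 6/5).
The Hessian has R_{ss} = 6, R_{uu} = 6, R_{su} = 1, giving D = 35 > 0 with R_{ss} > 0, so the point is a local minimum.
D = (6)·(6) − (1)^2 = 35.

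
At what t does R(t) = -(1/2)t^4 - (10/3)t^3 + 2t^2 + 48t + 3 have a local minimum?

-3

R'(t) = -2t^3 - 10t^2 + 4t + 48 = 0 at t = -4, -3, 2.
R''(t) = -6t^2 - 20t + 4. R''(-4) = -12 < 0 ⇒ local maximum; R''(-3) = 10 > 0 ⇒ local minimum; R''(2) = -60 < 0 ⇒ local maximum.
Thus R has its local minimum at t = -3, with value -147/2.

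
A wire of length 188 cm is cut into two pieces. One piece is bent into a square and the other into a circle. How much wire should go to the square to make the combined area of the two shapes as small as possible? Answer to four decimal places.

105.2986

Let x be the length used for the square. Square side x/4; circle radius (188−x)/(2π).
A(x) = (x/4)² + π·((188−x)/(2π))² = x²/16 + (188−x)²/(4π) for 0 ≤ x ≤ 188. A'(x) = x/8 − (188−x)/(2π) = 0 gives x = 4·188/(π+4) ≈ 105.2986.
A'' = 1/8 + 1/(2π) > 0, so this gives the minimum combined area; x ≈ 105.2986 cm to the square.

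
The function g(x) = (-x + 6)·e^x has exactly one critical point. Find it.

5

g'(x) = (-1)·e^x + (-x + 6)·1·e^x = (-x + 5)·e^x. Since e^x > 0, the only critical point is x = 5.
g''(5) has the same sign as -1 < 0, so this is a local maximum.
g(5) = (1)·e^(5) ≈ 148.4132.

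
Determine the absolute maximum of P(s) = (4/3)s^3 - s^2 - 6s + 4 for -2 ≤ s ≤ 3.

Differentiating, P'(s) = 4s^2 - 2s - 6; which vanishes at s = -1 and s = 3/2.
Evaluating at the critical points and endpoints: P(-2) = 4/3,  P(-1) = 23/3,  P(3/2) = -11/4,  P(3) = 13.
The maximum over the interval is 13, attained at s = 3.

13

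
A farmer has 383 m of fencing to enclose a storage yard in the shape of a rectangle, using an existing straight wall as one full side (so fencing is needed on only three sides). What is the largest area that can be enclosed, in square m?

Let the sides perpendicular to the wall have length x and the parallel side y, so 2x + y = 383 and the area is A = xy = x(383 − 2x).
A'(x) = 383 − 4x = 0 gives x = 383/4, and A''(x) = −4 < 0 confirms a maximum.
Then y = 383 − 2·383/4 = 383/2 and A = 146689/8.

146689/8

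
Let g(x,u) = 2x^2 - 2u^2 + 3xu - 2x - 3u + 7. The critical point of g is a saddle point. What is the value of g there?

167/25

∂g/∂x = 4x + 3u - 2 = 0 and ∂g/∂u = 3x - 4u - 3 = 0, so (x, u) = (17/25, -6/25).
The Hessian has g_{xx} = 4, g_{uu} = -4, g_{xu} = 3, giving D = -25 < 0, so the point is a saddle point.
g(17/25, -6/25) = 167/25.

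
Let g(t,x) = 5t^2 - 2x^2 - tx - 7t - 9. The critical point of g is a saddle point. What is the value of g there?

∂g/∂t = 10t - x - 7 = 0 and ∂g/∂x = -t - 4x = 0, so (t, x) = (28/41, -7/41).
The Hessian has g_{tt} = 10, g_{xx} = -4, g_{tx} = -1, giving D = -41 < 0, so the point is a saddle point.
g(28/41, -7/41) = -467/41.

-467/41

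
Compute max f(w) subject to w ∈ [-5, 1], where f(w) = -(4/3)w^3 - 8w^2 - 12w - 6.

62/3

f'(w) = -4w^2 - 16w - 12, which vanishes at w = -3 and w = -1.
Compare values at every candidate in [-5, 1]: f(-5) = 62/3; f(-3) = -6; f(-1) = -2/3; f(1) = -82/3.
Hence the absolute maximum is 62/3 at w = -5.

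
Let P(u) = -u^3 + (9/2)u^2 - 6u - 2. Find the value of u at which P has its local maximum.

P'(u) = -3u^2 + 9u - 6 = 0 at u = 1, 2.
P''(u) = -6u + 9. P''(1) = 3 > 0 ⇒ local minimum; P''(2) = -3 < 0 ⇒ local maximum.
So the local maximum value is P(2) = -4.

2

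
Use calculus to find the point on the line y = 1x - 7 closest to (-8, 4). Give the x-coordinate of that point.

3/2

Minimize D(x)^2 = (x + 8)^2 + (x - 11)^2.
d/dx[D^2] = 2(x + 8) + 2·1·(x - 11) = 0 ⇒ x = 3/2.
Then y = -11/2 and the distance is √(361/2) ≈ 13.4350.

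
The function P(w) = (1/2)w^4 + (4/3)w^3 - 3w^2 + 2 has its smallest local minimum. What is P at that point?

P'(w) = 2w^3 + 4w^2 - 6w. Setting P'(w) = 0 gives w ∈ {-3, 0, 1}.
Since P''(w) = 6w^2 + 8w - 6, we get P''(-3) = 24 > 0 ⇒ local minimum; P''(0) = -6 < 0 ⇒ local maximum; P''(1) = 8 > 0 ⇒ local minimum.
So the smallest local minimum value is P(-3) = -41/2.

-41/2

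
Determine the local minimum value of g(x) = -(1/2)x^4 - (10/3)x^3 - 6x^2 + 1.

Critical points: g'(x) = -2x^3 - 10x^2 - 12x vanishes at x = -3, -2, 0.
g''(x) = -6x^2 - 20x - 12. g''(-3) = -6 < 0 ⇒ local maximum; g''(-2) = 4 > 0 ⇒ local minimum; g''(0) = -12 < 0 ⇒ local maximum.
So the local minimum value is g(-2) = -13/3.

-13/3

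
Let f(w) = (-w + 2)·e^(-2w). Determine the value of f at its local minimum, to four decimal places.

Differentiating with the product rule gives f'(w) = (2w - 5)·e^(-2w). Since e^(-2w) > 0, the only critical point is w = 5/2.
f''(5/2) has the same sign as 2 > 0, so this is a local minimum.
f(5/2) = (-1/2)·e^(-5) ≈ -0.0034.

-0.0034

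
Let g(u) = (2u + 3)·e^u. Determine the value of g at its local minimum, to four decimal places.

-0.1642

Differentiating with the product rule gives g'(u) = (2u + 5)·e^u. Since e^u > 0, the only critical point is u = -5/2.
g''(-5/2) has the same sign as 2 > 0, so this is a local minimum.
g(-5/2) = (-2)·e^(-5/2) ≈ -0.1642.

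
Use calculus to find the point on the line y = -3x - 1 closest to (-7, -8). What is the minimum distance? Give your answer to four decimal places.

Minimize D(x)^2 = (x + 7)^2 + (-3x + 7)^2.
d/dx[D^2] = 2(x + 7) + 2·(-3)·(-3x + 7) = 0 ⇒ x = 7/5.
Then y = -26/5 and the distance is √(392/5) ≈ 8.8544.

8.8544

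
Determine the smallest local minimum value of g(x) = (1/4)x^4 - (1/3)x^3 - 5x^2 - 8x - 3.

-217/3

Critical points: g'(x) = x^3 - x^2 - 10x - 8 vanishes at x = -2, -1, 4.
Since g''(x) = 3x^2 - 2x - 10, we get g''(-2) = 6 > 0 ⇒ local minimum; g''(-1) = -5 < 0 ⇒ local maximum; g''(4) = 30 > 0 ⇒ local minimum.
The smallest local minimum is g(4) = -217/3.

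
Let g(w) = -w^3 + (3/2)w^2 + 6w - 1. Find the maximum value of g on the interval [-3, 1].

43/2

Differentiating, g'(w) = -3w^2 + 3w + 6; whose only zero in [-3, 1] is w = -1.
Evaluating at the critical points and endpoints: g(-3) = 43/2,  g(-1) = -9/2,  g(1) = 11/2.
Hence the absolute maximum is 43/2 at w = -3.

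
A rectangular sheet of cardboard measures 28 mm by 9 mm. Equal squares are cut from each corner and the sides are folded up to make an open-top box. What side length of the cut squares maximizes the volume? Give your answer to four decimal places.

2.0402

With cut size x, the volume is V(x) = x(28 − 2x)(9 − 2x) for 0 < x < 4.5.
V'(x) = 12x^2 − 148x + 252. Setting V'(x) = 0 gives x ≈ 2.0402 (the root in (0, 4.5)).
V''(x) = 24x − 148 is negative there, so this is the maximum; V ≈ 240.0803.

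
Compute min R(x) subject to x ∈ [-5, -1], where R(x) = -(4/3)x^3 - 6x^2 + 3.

-15

The derivative is -4x^2 - 12x, whose only zero in [-5, -1] is x = -3.
Compare values at every candidate in [-5, -1]: R(-5) = 59/3,  R(-3) = -15,  R(-1) = -5/3.
So the minimum is R(-3) = -15.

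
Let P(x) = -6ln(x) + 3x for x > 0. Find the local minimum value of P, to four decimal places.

1.8411

P'(x) = -6/x + 3 = 0 gives x = 2.
P''(x) = 6/x², which is positive for x > 0, so this is a local minimum.
P(2) = -6·ln(2) + 6 ≈ 1.8411.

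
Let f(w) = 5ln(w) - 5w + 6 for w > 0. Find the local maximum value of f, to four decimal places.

1.0000

f'(w) = 5/w − 5 = 0 gives w = 1.
f''(w) = -5/w², which is negative for w > 0, so this is a local maximum.
f(1) = 5·ln(1) - 5 + 6 ≈ 1.0000.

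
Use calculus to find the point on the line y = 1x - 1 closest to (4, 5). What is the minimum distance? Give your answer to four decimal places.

1.4142

Minimize D(x)^2 = (x - 4)^2 + (x - 6)^2.
d/dx[D^2] = 2(x - 4) + 2·1·(x - 6) = 0 ⇒ x = 5.
Then y = 4 and the distance is √(2) ≈ 1.4142.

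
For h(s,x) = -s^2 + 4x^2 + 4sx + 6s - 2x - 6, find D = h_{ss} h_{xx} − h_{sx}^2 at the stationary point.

-32

∂h/∂s = -2s + 4x + 6 = 0 and ∂h/∂x = 4s + 8x - 2 = 0, so (s, x) = (7/4, -5/8).
The Hessian has h_{ss} = -2, h_{xx} = 8, h_{sx} = 4, giving D = -32 < 0, so the point is a saddle point.
D = (-2)·(8) − (4)^2 = -32.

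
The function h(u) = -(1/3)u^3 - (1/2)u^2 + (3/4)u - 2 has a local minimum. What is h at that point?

-25/8

Critical points: h'(u) = -u^2 - u + 3/4 vanishes at u = -3/2, 1/2.
Since h''(u) = -2u - 1, we get h''(-3/2) = 2 > 0 ⇒ local minimum; h''(1/2) = -2 < 0 ⇒ local maximum.
The local minimum is h(-3/2) = -25/8.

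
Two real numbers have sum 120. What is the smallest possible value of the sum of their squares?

7200

With a + b = 120, a^2 + b^2 = a^2 + (120 − a)^2.
The derivative 2a − 2(120 − a) = 4a − 240 vanishes at a = 60; second derivative 4 > 0, a minimum.
The minimum is 2·(60)^2 = 7200.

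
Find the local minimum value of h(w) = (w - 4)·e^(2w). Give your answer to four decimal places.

-548.3166

h'(w) = 1·e^(2w) + (w - 4)·2·e^(2w) = (2w - 7)·e^(2w). Since e^(2w) > 0, the only critical point is w = 7/2.
h''(7/2) has the same sign as 2 > 0, so this is a local minimum.
h(7/2) = (-1/2)·e^(7) ≈ -548.3166.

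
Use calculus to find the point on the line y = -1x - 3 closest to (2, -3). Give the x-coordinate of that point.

Minimize D(x)^2 = (x - 2)^2 + (-x)^2.
d/dx[D^2] = 2(x - 2) + 2·(-1)·(-x) = 0 ⇒ x = 1.
Then y = -4 and the distance is √(2) ≈ 1.4142.

1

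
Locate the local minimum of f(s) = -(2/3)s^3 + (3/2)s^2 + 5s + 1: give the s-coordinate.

-1

f'(s) = -2s^2 + 3s + 5 = 0 at s = -1, 5/2.
Second-derivative test with f''(s) = -4s + 3: f''(-1) = 7 > 0 ⇒ local minimum; f''(5/2) = -7 < 0 ⇒ local maximum.
So the local minimum value is f(-1) = -11/6.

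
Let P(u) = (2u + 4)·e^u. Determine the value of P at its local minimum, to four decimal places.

-0.0996

P'(u) = 2·e^u + (2u + 4)·1·e^u = (2u + 6)·e^u. Since e^u > 0, the only critical point is u = -3.
P''(-3) has the same sign as 2 > 0, so this is a local minimum.
P(-3) = (-2)·e^(-3) ≈ -0.0996.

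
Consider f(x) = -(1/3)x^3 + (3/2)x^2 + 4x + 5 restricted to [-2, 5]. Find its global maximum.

71/3

The derivative is -x^2 + 3x + 4, which vanishes at x = -1 and x = 4.
Compare values at every candidate in [-2, 5]: f(-2) = 17/3,  f(-1) = 17/6,  f(4) = 71/3,  f(5) = 125/6.
Hence the absolute maximum is 71/3 at x = 4.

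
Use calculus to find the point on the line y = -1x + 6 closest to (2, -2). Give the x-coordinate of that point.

Minimize D(x)^2 = (x - 2)^2 + (-x + 8)^2.
d/dx[D^2] = 2(x - 2) + 2·(-1)·(-x + 8) = 0 ⇒ x = 5.
Then y = 1 and the distance is √(18) ≈ 4.2426.

5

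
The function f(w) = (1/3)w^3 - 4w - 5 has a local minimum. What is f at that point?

f'(w) = w^2 - 4. Setting f'(w) = 0 gives w ∈ {-2, 2}.
f''(w) = 2w. f''(-2) = -4 < 0 ⇒ local maximum; f''(2) = 4 > 0 ⇒ local minimum.
Thus f has its local minimum at w = 2, with value -31/3.

-31/3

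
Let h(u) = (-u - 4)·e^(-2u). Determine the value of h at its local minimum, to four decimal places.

-548.3166

Differentiating with the product rule gives h'(u) = (2u + 7)·e^(-2u). Since e^(-2u) > 0, the only critical point is u = -7/2.
h''(-7/2) has the same sign as 2 > 0, so this is a local minimum.
h(-7/2) = (-1/2)·e^(7) ≈ -548.3166.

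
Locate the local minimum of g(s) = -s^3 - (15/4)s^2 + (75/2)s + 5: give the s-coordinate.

-5

Critical points: g'(s) = -3s^2 - (15/2)s + 75/2 vanishes at s = -5, 5/2.
Since g''(s) = -6s - 15/2, we get g''(-5) = 45/2 > 0 ⇒ local minimum; g''(5/2) = -45/2 < 0 ⇒ local maximum.
The local minimum is g(-5) = -605/4.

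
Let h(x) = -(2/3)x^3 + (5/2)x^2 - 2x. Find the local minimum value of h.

-11/24

h'(x) = -2x^2 + 5x - 2. Setting h'(x) = 0 gives x ∈ {1/2, 2}.
Second-derivative test with h''(x) = -4x + 5: h''(1/2) = 3 > 0 ⇒ local minimum; h''(2) = -3 < 0 ⇒ local maximum.
So the local minimum value is h(1/2) = -11/24.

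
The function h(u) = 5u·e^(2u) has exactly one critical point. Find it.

-1/2

h'(u) = 5·e^(2u) + (5u)·2·e^(2u) = (10u + 5)·e^(2u). Since e^(2u) > 0, the only critical point is u = -1/2.
h''(-1/2) has the same sign as 10 > 0, so this is a local minimum.
h(-1/2) = (-5/2)·e^(-1) ≈ -0.9197.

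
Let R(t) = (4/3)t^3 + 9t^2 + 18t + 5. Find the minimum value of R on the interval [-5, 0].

-80/3

Differentiating, R'(t) = 4t^2 + 18t + 18; which vanishes at t = -3 and t = -3/2.
Compare values at every candidate in [-5, 0]: R(-5) = -80/3, R(-3) = -4, R(-3/2) = -25/4, R(0) = 5.
The minimum over the interval is -80/3, attained at t = -5.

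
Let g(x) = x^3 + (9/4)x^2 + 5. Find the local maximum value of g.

g'(x) = 3x^2 + (9/2)x. Setting g'(x) = 0 gives x ∈ {-3/2, 0}.
Second-derivative test with g''(x) = 6x + 9/2: g''(-3/2) = -9/2 < 0 ⇒ local maximum; g''(0) = 9/2 > 0 ⇒ local minimum.
So the local maximum value is g(-3/2) = 107/16.

107/16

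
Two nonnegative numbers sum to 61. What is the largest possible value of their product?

3721/4

With x + y = 61, the product is P(x) = x(61 − x).
P'(x) = 61 − 2x = 0 gives x = 61/2; P'' = −2 < 0, so this is the maximum.
P = 61/2·61/2 = 3721/4.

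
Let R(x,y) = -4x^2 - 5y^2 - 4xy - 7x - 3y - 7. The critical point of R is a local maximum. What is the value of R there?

∂R/∂x = -8x - 4y - 7 = 0 and ∂R/∂y = -4x - 10y - 3 = 0, so (x, y) = (-29/32, 1/16).
The Hessian has R_{xx} = -8, R_{yy} = -10, R_{xy} = -4, giving D = 64 > 0 with R_{xx} < 0, so the point is a local maximum.
R(-29/32, 1/16) = -251/64.

-251/64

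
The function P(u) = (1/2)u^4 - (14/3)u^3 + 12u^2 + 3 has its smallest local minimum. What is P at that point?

3

P'(u) = 2u^3 - 14u^2 + 24u = 0 at u = 0, 3, 4.
Since P''(u) = 6u^2 - 28u + 24, we get P''(0) = 24 > 0 ⇒ local minimum; P''(3) = -6 < 0 ⇒ local maximum; P''(4) = 8 > 0 ⇒ local minimum.
So the smallest local minimum value is P(0) = 3.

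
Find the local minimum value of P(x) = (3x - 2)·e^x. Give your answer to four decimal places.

P'(x) = 3·e^x + (3x - 2)·1·e^x = (3x + 1)·e^x. Since e^x > 0, the only critical point is x = -1/3.
P''(-1/3) has the same sign as 3 > 0, so this is a local minimum.
P(-1/3) = (-3)·e^(-1/3) ≈ -2.1496.

-2.1496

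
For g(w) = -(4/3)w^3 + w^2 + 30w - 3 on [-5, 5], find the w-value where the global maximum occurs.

3

g'(w) = -4w^2 + 2w + 30, which vanishes at w = -5/2 and w = 3.
Candidates: g(-5) = 116/3,  g(-5/2) = -611/12,  g(3) = 60,  g(5) = 16/3.
Hence the absolute maximum is 60 at w = 3.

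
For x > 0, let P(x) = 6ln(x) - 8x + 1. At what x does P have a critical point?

P'(x) = 6/x − 8 = 0 gives x = 3/4.
P''(x) = -6/x², which is negative for x > 0, so this is a local maximum.
P(3/4) = 6·ln(3/4) - 6 + 1 ≈ -6.7261.

3/4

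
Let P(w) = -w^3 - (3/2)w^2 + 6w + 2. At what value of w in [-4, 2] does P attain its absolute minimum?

The derivative is -3w^2 - 3w + 6, which vanishes at w = -2 and w = 1.
Evaluating at the critical points and endpoints: P(-4) = 18,  P(-2) = -8,  P(1) = 11/2,  P(2) = 0.
The minimum over the interval is -8, attained at w = -2.

-2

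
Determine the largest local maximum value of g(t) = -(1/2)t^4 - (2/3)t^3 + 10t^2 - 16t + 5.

g'(t) = -2t^3 - 2t^2 + 20t - 16. Setting g'(t) = 0 gives t ∈ {-4, 1, 2}.
Second-derivative test with g''(t) = -6t^2 - 4t + 20: g''(-4) = -60 < 0 ⇒ local maximum; g''(1) = 10 > 0 ⇒ local minimum; g''(2) = -12 < 0 ⇒ local maximum.
So the largest local maximum value is g(-4) = 431/3.

431/3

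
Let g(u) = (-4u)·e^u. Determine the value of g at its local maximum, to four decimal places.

By the product rule, g'(u) = (-4u - 4)·e^u. Since e^u > 0, the only critical point is u = -1.
g''(-1) has the same sign as -4 < 0, so this is a local maximum.
g(-1) = (4)·e^(-1) ≈ 1.4715.

1.4715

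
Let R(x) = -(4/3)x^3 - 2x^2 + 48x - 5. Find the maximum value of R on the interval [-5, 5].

85

The derivative is -4x^2 - 4x + 48, which vanishes at x = -4 and x = 3.
Candidates: R(-5) = -385/3,  R(-4) = -431/3,  R(3) = 85,  R(5) = 55/3.
The maximum over the interval is 85, attained at x = 3.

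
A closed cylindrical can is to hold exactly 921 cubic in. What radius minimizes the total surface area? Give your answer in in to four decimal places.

With radius r and height h, πr²h = 921 so h = 921/(πr²), and S(r) = 2πr² + 2πrh = 2πr² + 2·921/r.
S'(r) = 4πr − 2·921/r² = 0 ⇒ r³ = 921/(2π), so r ≈ 5.2726 and h = 2r ≈ 10.5452.
S''(r) = 4π + 4·921/r³ > 0, so this is the minimum; S ≈ 524.0278.

5.2726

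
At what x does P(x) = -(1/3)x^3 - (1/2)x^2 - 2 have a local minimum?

-1

P'(x) = -x^2 - x = 0 at x = -1, 0.
P''(x) = -2x - 1. P''(-1) = 1 > 0 ⇒ local minimum; P''(0) = -1 < 0 ⇒ local maximum.
Thus P has its local minimum at x = -1, with value -13/6.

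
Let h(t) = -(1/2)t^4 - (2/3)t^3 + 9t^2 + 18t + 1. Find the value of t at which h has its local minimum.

h'(t) = -2t^3 - 2t^2 + 18t + 18 = 0 at t = -3, -1, 3.
h''(t) = -6t^2 - 4t + 18. h''(-3) = -24 < 0 ⇒ local maximum; h''(-1) = 16 > 0 ⇒ local minimum; h''(3) = -48 < 0 ⇒ local maximum.
The local minimum is h(-1) = -47/6.

-1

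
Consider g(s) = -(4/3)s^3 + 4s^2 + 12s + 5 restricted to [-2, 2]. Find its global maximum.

103/3

g'(s) = -4s^2 + 8s + 12, whose only zero in [-2, 2] is s = -1.
Candidates: g(-2) = 23/3; g(-1) = -5/3; g(2) = 103/3.
The maximum over the interval is 103/3, attained at s = 2.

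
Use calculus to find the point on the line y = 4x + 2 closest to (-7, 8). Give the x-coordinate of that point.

Minimize D(x)^2 = (x + 7)^2 + (4x - 6)^2.
d/dx[D^2] = 2(x + 7) + 2·4·(4x - 6) = 0 ⇒ x = 1.
Then y = 6 and the distance is √(68) ≈ 8.2462.

1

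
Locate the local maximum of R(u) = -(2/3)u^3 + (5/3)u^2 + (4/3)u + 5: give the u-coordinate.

R'(u) = -2u^2 + (10/3)u + 4/3. Setting R'(u) = 0 gives u ∈ {-1/3, 2}.
Second-derivative test with R''(u) = -4u + 10/3: R''(-1/3) = 14/3 > 0 ⇒ local minimum; R''(2) = -14/3 < 0 ⇒ local maximum.
So the local maximum value is R(2) = 9.

2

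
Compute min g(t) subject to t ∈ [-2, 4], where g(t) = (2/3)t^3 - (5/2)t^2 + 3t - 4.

-76/3

Differentiating, g'(t) = 2t^2 - 5t + 3; which vanishes at t = 1 and t = 3/2.
Evaluating at the critical points and endpoints: g(-2) = -76/3, g(1) = -17/6, g(3/2) = -23/8, g(4) = 32/3.
So the minimum is g(-2) = -76/3.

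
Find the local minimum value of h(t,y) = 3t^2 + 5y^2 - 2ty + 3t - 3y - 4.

-139/28

∂h/∂t = 6t - 2y + 3 = 0 and ∂h/∂y = -2t + 10y - 3 = 0, so (t, y) = (-3/7, 3/14).
The Hessian has h_{tt} = 6, h_{yy} = 10, h_{ty} = -2, giving D = 56 > 0 with h_{tt} > 0, so the point is a local minimum.
h(-3/7, 3/14) = -139/28.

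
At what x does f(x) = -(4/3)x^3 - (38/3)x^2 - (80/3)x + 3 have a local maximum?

-4/3

Critical points: f'(x) = -4x^2 - (76/3)x - 80/3 vanishes at x = -5, -4/3.
f''(x) = -8x - 76/3. f''(-5) = 44/3 > 0 ⇒ local minimum; f''(-4/3) = -44/3 < 0 ⇒ local maximum.
The local maximum is f(-4/3) = 1555/81.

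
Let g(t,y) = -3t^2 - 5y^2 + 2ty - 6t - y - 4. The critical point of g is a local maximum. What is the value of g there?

-29/56

∂g/∂t = -6t + 2y - 6 = 0 and ∂g/∂y = 2t - 10y - 1 = 0, so (t, y) = (-31/28, -9/28).
The Hessian has g_{tt} = -6, g_{yy} = -10, g_{ty} = 2, giving D = 56 > 0 with g_{tt} < 0, so the point is a local maximum.
g(-31/28, -9/28) = -29/56.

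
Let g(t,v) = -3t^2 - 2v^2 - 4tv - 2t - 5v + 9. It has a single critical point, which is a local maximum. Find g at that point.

115/8

∂g/∂t = -6t - 4v - 2 = 0 and ∂g/∂v = -4t - 4v - 5 = 0, so (t, v) = (3/2, -11/4).
The Hessian has g_{tt} = -6, g_{vv} = -4, g_{tv} = -4, giving D = 8 > 0 with g_{tt} < 0, so the point is a local maximum.
g(3/2, -11/4) = 115/8.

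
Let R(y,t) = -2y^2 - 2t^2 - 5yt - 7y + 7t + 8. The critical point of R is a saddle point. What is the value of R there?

∂R/∂y = -4y - 5t - 7 = 0 and ∂R/∂t = -5y - 4t + 7 = 0, so (y, t) = (7, -7).
The Hessian has R_{yy} = -4, R_{tt} = -4, R_{yt} = -5, giving D = -9 < 0, so the point is a saddle point.
R(7, -7) = -41.

-41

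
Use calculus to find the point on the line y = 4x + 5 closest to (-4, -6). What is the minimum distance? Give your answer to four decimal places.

Minimize D(x)^2 = (x + 4)^2 + (4x + 11)^2.
d/dx[D^2] = 2(x + 4) + 2·4·(4x + 11) = 0 ⇒ x = -48/17.
Then y = -107/17 and the distance is √(25/17) ≈ 1.2127.

1.2127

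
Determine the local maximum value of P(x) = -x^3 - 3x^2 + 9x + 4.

9

P'(x) = -3x^2 - 6x + 9 = 0 at x = -3, 1.
Second-derivative test with P''(x) = -6x - 6: P''(-3) = 12 > 0 ⇒ local minimum; P''(1) = -12 < 0 ⇒ local maximum.
The local maximum is P(1) = 9.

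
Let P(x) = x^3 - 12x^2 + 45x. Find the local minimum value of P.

50

P'(x) = 3x^2 - 24x + 45 = 0 at x = 3, 5.
Since P''(x) = 6x - 24, we get P''(3) = -6 < 0 ⇒ local maximum; P''(5) = 6 > 0 ⇒ local minimum.
Thus P has its local minimum at x = 5, with value 50.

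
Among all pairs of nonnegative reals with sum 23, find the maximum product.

With x + y = 23, the product is P(x) = x(23 − x).
P'(x) = 23 − 2x = 0 gives x = 23/2; P'' = −2 < 0, so this is the maximum.
P = 23/2·23/2 = 529/4.

529/4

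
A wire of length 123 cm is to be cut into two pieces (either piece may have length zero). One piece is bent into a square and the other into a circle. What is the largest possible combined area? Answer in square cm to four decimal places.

Let x be the length used for the square. Square side x/4; circle radius (123−x)/(2π).
A(x) = (x/4)² + π·((123−x)/(2π))² = x²/16 + (123−x)²/(4π) for 0 ≤ x ≤ 123. A'(x) = x/8 − (123−x)/(2π) = 0 gives x = 4·123/(π+4) ≈ 68.8922.
A'' > 0, so the interior critical point is a minimum; the maximum is at an endpoint. A(0) = 1203.9276 and A(123) = 945.5625, so the largest area is 1203.9276.

1203.9276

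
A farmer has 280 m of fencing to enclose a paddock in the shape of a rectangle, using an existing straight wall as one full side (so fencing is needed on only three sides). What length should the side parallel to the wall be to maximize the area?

140

Let the sides perpendicular to the wall have length x and the parallel side y, so 2x + y = 280 and the area is A = xy = x(280 − 2x).
A'(x) = 280 − 4x = 0 gives x = 70, and A''(x) = −4 < 0 confirms a maximum.
Then y = 280 − 2·70 = 140 and A = 9800.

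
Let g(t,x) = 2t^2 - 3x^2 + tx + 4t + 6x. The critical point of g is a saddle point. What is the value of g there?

0

∂g/∂t = 4t + x + 4 = 0 and ∂g/∂x = t - 6x + 6 = 0, so (t, x) = (-6/5, 4/5).
The Hessian has g_{tt} = 4, g_{xx} = -6, g_{tx} = 1, giving D = -25 < 0, so the point is a saddle point.
g(-6/5, 4/5) = 0.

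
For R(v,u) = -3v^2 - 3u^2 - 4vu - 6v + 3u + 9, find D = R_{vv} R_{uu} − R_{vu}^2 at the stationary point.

20

∂R/∂v = -6v - 4u - 6 = 0 and ∂R/∂u = -4v - 6u + 3 = 0, so (v, u) = (-12/5, 21/10).
The Hessian has R_{vv} = -6, R_{uu} = -6, R_{vu} = -4, giving D = 20 > 0 with R_{vv} < 0, so the point is a local maximum.
D = (-6)·(-6) − (-4)^2 = 20.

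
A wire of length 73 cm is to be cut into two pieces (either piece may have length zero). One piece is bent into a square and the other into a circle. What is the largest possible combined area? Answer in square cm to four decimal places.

424.0683

Let x be the length used for the square. Square side x/4; circle radius (73−x)/(2π).
A(x) = (x/4)² + π·((73−x)/(2π))² = x²/16 + (73−x)²/(4π) for 0 ≤ x ≤ 73. A'(x) = x/8 − (73−x)/(2π) = 0 gives x = 4·73/(π+4) ≈ 40.8872.
A'' > 0, so the interior critical point is a minimum; the maximum is at an endpoint. A(0) = 424.0683 and A(73) = 333.0625, so the largest area is 424.0683.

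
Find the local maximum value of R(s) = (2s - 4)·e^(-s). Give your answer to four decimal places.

By the product rule, R'(s) = (-2s + 6)·e^(-s). Since e^(-s) > 0, the only critical point is s = 3.
R''(3) has the same sign as -2 < 0, so this is a local maximum.
R(3) = (2)·e^(-3) ≈ 0.0996.

0.0996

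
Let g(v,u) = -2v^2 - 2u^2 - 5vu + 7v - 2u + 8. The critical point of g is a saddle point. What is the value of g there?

∂g/∂v = -4v - 5u + 7 = 0 and ∂g/∂u = -5v - 4u - 2 = 0, so (v, u) = (-38/9, 43/9).
The Hessian has g_{vv} = -4, g_{uu} = -4, g_{vu} = -5, giving D = -9 < 0, so the point is a saddle point.
g(-38/9, 43/9) = -104/9.

-104/9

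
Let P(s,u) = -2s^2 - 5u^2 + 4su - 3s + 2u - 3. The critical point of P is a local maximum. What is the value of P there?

∂P/∂s = -4s + 4u - 3 = 0 and ∂P/∂u = 4s - 10u + 2 = 0, so (s, u) = (-11/12, -1/6).
The Hessian has P_{ss} = -4, P_{uu} = -10, P_{su} = 4, giving D = 24 > 0 with P_{ss} < 0, so the point is a local maximum.
P(-11/12, -1/6) = -43/24.

-43/24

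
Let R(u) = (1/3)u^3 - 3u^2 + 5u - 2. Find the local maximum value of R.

1/3

R'(u) = u^2 - 6u + 5 = 0 at u = 1, 5.
Since R''(u) = 2u - 6, we get R''(1) = -4 < 0 ⇒ local maximum; R''(5) = 4 > 0 ⇒ local minimum.
The local maximum is R(1) = 1/3.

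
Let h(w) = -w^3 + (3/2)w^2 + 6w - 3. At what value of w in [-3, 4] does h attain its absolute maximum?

-3

The derivative is -3w^2 + 3w + 6, which vanishes at w = -1 and w = 2.
Candidates: h(-3) = 39/2, h(-1) = -13/2, h(2) = 7, h(4) = -19.
The maximum over the interval is 39/2, attained at w = -3.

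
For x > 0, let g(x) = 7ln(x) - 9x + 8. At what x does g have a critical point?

7/9

g'(x) = 7/x − 9 = 0 gives x = 7/9.
g''(x) = -7/x², which is negative for x > 0, so this is a local maximum.
g(7/9) = 7·ln(7/9) - 7 + 8 ≈ -0.7592.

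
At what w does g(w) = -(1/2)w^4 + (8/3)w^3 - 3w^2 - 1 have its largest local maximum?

3

Critical points: g'(w) = -2w^3 + 8w^2 - 6w vanishes at w = 0, 1, 3.
g''(w) = -6w^2 + 16w - 6. g''(0) = -6 < 0 ⇒ local maximum; g''(1) = 4 > 0 ⇒ local minimum; g''(3) = -12 < 0 ⇒ local maximum.
The largest local maximum is g(3) = 7/2.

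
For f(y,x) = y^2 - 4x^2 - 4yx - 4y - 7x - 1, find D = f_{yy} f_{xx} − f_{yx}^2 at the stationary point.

∂f/∂y = 2y - 4x - 4 = 0 and ∂f/∂x = -4y - 8x - 7 = 0, so (y, x) = (1/8, -15/16).
The Hessian has f_{yy} = 2, f_{xx} = -8, f_{yx} = -4, giving D = -32 < 0, so the point is a saddle point.
D = (2)·(-8) − (-4)^2 = -32.

-32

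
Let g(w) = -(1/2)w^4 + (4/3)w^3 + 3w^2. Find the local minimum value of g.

g'(w) = -2w^3 + 4w^2 + 6w. Setting g'(w) = 0 gives w ∈ {-1, 0, 3}.
g''(w) = -6w^2 + 8w + 6. g''(-1) = -8 < 0 ⇒ local maximum; g''(0) = 6 > 0 ⇒ local minimum; g''(3) = -24 < 0 ⇒ local maximum.
So the local minimum value is g(0) = 0.

0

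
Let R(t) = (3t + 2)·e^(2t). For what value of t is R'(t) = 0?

Differentiating with the product rule gives R'(t) = (6t + 7)·e^(2t). Since e^(2t) > 0, the only critical point is t = -7/6.
R''(-7/6) has the same sign as 6 > 0, so this is a local minimum.
R(-7/6) = (-3/2)·e^(-7/3) ≈ -0.1455.

-7/6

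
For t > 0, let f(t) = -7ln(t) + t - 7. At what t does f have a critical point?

f'(t) = -7/t + 1 = 0 gives t = 7.
f''(t) = 7/t², which is positive for t > 0, so this is a local minimum.
f(7) = -7·ln(7) + 7 - 7 ≈ -13.6214.

7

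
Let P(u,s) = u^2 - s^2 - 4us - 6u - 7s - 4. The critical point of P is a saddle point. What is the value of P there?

101/20

∂P/∂u = 2u - 4s - 6 = 0 and ∂P/∂s = -4u - 2s - 7 = 0, so (u, s) = (-4/5, -19/10).
The Hessian has P_{uu} = 2, P_{ss} = -2, P_{us} = -4, giving D = -20 < 0, so the point is a saddle point.
P(-4/5, -19/10) = 101/20.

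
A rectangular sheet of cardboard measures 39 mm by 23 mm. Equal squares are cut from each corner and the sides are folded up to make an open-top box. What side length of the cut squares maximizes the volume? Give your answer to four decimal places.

4.6740

With cut size x, the volume is V(x) = x(39 − 2x)(23 − 2x) for 0 < x < 11.5.
V'(x) = 12x^2 − 248x + 897. Setting V'(x) = 0 gives x ≈ 4.6740 (the root in (0, 11.5)).
V''(x) = 24x − 248 is negative there, so this is the maximum; V ≈ 1892.0778.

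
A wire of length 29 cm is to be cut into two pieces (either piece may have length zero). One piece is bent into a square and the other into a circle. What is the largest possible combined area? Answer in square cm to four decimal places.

66.9247

Let x be the length used for the square. Square side x/4; circle radius (29−x)/(2π).
A(x) = (x/4)² + π·((29−x)/(2π))² = x²/16 + (29−x)²/(4π) for 0 ≤ x ≤ 29. A'(x) = x/8 − (29−x)/(2π) = 0 gives x = 4·29/(π+4) ≈ 16.2429.
A'' > 0, so the interior critical point is a minimum; the maximum is at an endpoint. A(0) = 66.9247 and A(29) = 52.5625, so the largest area is 66.9247.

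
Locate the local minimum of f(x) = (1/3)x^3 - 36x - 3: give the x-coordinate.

6

f'(x) = x^2 - 36. Setting f'(x) = 0 gives x ∈ {-6, 6}.
f''(x) = 2x. f''(-6) = -12 < 0 ⇒ local maximum; f''(6) = 12 > 0 ⇒ local minimum.
The local minimum is f(6) = -147.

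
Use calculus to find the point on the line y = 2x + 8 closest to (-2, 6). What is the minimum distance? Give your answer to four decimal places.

0.8944

Minimize D(x)^2 = (x + 2)^2 + (2x + 2)^2.
d/dx[D^2] = 2(x + 2) + 2·2·(2x + 2) = 0 ⇒ x = -6/5.
Then y = 28/5 and the distance is √(4/5) ≈ 0.8944.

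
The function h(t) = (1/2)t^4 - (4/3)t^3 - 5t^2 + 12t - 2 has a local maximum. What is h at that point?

25/6

Critical points: h'(t) = 2t^3 - 4t^2 - 10t + 12 vanishes at t = -2, 1, 3.
h''(t) = 6t^2 - 8t - 10. h''(-2) = 30 > 0 ⇒ local minimum; h''(1) = -12 < 0 ⇒ local maximum; h''(3) = 20 > 0 ⇒ local minimum.
Thus h has its local maximum at t = 1, with value 25/6.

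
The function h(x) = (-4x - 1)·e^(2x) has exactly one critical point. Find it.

Differentiating with the product rule gives h'(x) = (-8x - 6)·e^(2x). Since e^(2x) > 0, the only critical point is x = -3/4.
h''(-3/4) has the same sign as -8 < 0, so this is a local maximum.
h(-3/4) = (2)·e^(-3/2) ≈ 0.4463.

-3/4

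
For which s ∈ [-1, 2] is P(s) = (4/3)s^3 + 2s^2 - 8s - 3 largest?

P'(s) = 4s^2 + 4s - 8, whose only zero in [-1, 2] is s = 1.
Candidates: P(-1) = 17/3, P(1) = -23/3, P(2) = -1/3.
The maximum over the interval is 17/3, attained at s = -1.

-1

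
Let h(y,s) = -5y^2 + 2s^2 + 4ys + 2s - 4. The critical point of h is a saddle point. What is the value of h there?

-61/14

∂h/∂y = -10y + 4s = 0 and ∂h/∂s = 4y + 4s + 2 = 0, so (y, s) = (-1/7, -5/14).
The Hessian has h_{yy} = -10, h_{ss} = 4, h_{ys} = 4, giving D = -56 < 0, so the point is a saddle point.
h(-1/7, -5/14) = -61/14.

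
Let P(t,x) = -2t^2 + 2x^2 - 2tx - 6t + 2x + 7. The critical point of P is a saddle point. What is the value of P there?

9

∂P/∂t = -4t - 2x - 6 = 0 and ∂P/∂x = -2t + 4x + 2 = 0, so (t, x) = (-1, -1).
The Hessian has P_{tt} = -4, P_{xx} = 4, P_{tx} = -2, giving D = -20 < 0, so the point is a saddle point.
P(-1, -1) = 9.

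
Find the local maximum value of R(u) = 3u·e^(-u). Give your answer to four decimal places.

Differentiating with the product rule gives R'(u) = (-3u + 3)·e^(-u). Since e^(-u) > 0, the only critical point is u = 1.
R''(1) has the same sign as -3 < 0, so this is a local maximum.
R(1) = (3)·e^(-1) ≈ 1.1036.

1.1036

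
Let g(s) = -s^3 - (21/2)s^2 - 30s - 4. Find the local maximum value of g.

22

Critical points: g'(s) = -3s^2 - 21s - 30 vanishes at s = -5, -2.
Second-derivative test with g''(s) = -6s - 21: g''(-5) = 9 > 0 ⇒ local minimum; g''(-2) = -9 < 0 ⇒ local maximum.
So the local maximum value is g(-2) = 22.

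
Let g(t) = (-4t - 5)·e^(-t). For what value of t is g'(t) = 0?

-1/4

By the product rule, g'(t) = (4t + 1)·e^(-t). Since e^(-t) > 0, the only critical point is t = -1/4.
g''(-1/4) has the same sign as 4 > 0, so this is a local minimum.
g(-1/4) = (-4)·e^(1/4) ≈ -5.1361.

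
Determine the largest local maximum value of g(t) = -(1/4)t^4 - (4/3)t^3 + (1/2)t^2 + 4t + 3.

g'(t) = -t^3 - 4t^2 + t + 4. Setting g'(t) = 0 gives t ∈ {-4, -1, 1}.
g''(t) = -3t^2 - 8t + 1. g''(-4) = -15 < 0 ⇒ local maximum; g''(-1) = 6 > 0 ⇒ local minimum; g''(1) = -10 < 0 ⇒ local maximum.
So the largest local maximum value is g(-4) = 49/3.

49/3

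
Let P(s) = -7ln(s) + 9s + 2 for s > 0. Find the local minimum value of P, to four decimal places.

P'(s) = -7/s + 9 = 0 gives s = 7/9.
P''(s) = 7/s², which is positive for s > 0, so this is a local minimum.
P(7/9) = -7·ln(7/9) + 7 + 2 ≈ 10.7592.

10.7592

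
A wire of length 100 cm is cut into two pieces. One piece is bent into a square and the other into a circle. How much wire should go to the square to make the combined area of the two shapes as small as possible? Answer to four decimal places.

56.0099

Let x be the length used for the square. Square side x/4; circle radius (100−x)/(2π).
A(x) = (x/4)² + π·((100−x)/(2π))² = x²/16 + (100−x)²/(4π) for 0 ≤ x ≤ 100. A'(x) = x/8 − (100−x)/(2π) = 0 gives x = 4·100/(π+4) ≈ 56.0099.
A'' = 1/8 + 1/(2π) > 0, so this gives the minimum combined area; x ≈ 56.0099 cm to the square.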